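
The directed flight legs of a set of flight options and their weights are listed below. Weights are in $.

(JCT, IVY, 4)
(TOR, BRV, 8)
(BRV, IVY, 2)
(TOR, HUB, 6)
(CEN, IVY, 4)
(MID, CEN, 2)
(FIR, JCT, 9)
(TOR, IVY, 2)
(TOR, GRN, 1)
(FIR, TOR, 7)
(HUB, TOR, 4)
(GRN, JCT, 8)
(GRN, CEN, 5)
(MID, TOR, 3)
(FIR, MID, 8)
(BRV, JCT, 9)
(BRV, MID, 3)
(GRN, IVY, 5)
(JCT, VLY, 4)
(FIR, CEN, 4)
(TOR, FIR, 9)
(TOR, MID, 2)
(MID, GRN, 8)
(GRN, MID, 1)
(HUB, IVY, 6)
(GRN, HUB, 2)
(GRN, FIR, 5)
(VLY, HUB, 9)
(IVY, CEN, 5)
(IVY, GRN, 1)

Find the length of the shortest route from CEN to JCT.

Settle nodes by increasing distance from CEN:
CEN: 0
IVY: 4  (via CEN)
GRN: 5  (via IVY)
MID: 6  (via GRN)
HUB: 7  (via GRN)
TOR: 9  (via MID)
FIR: 10  (via GRN)
JCT: 13  (via GRN)
Shortest route: CEN → IVY → GRN → JCT = $13.

$13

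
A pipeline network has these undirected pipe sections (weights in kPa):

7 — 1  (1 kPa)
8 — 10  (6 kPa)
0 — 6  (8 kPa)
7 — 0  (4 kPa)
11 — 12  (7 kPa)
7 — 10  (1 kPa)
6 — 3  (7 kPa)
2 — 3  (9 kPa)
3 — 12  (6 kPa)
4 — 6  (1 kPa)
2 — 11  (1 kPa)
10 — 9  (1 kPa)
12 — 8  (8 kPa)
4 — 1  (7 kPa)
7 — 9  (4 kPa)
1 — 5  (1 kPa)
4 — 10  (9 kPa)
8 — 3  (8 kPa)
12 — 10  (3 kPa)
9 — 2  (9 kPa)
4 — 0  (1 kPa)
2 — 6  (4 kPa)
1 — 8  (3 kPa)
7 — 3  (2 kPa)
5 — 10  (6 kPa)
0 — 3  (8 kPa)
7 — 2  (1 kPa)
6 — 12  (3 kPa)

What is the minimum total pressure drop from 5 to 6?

7 kPa

Compare a few routes:
5 → 1 → 7 → 0 → 4 → 6: 1+1+4+1+1 = 8
5 → 1 → 7 → 2 → 6: 1+1+1+4 = 7
Cheapest is 5 → 1 → 7 → 2 → 6 at 7 kPa.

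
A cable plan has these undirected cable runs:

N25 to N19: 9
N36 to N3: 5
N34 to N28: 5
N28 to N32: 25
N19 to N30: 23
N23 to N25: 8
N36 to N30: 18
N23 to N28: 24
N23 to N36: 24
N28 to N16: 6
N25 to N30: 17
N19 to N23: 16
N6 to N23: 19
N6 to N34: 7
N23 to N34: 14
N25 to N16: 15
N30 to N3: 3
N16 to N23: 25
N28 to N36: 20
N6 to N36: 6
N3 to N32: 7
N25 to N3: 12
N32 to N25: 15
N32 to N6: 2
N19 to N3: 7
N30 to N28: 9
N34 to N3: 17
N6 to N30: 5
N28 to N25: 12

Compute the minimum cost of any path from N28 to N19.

Running Dijkstra from N28:
N28: 0
N34: 5  (via N28)
N16: 6  (via N28)
N30: 9  (via N28)
N25: 12  (via N28)
N3: 12  (via N30)
N6: 12  (via N34)
N32: 14  (via N6)
N36: 17  (via N3)
N23: 19  (via N34)
N19: 19  (via N3)
Shortest route: N28 → N30 → N3 → N19 = 19.

19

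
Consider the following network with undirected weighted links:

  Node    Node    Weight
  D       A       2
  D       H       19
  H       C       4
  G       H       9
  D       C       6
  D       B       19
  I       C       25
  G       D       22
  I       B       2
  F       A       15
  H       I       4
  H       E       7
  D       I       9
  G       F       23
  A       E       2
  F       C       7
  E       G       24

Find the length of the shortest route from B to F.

17

Compare a few routes:
B - I - H - C - F: 2+4+4+7 = 17
B - I - D - C - F: 2+9+6+7 = 24
B - I - H - E - A - F: 2+4+7+2+15 = 30
B - I - D - A - F: 2+9+2+15 = 28
Cheapest is B - I - H - C - F at 17.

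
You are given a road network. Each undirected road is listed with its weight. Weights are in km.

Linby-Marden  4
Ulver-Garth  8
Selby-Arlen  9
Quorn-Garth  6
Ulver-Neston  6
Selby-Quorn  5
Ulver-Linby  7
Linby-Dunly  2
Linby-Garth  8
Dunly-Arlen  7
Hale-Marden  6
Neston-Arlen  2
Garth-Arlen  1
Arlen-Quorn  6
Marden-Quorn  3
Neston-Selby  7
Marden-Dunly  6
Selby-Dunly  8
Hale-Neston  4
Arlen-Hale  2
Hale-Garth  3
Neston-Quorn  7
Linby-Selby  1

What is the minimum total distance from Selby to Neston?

Enumerating some paths:
Selby - Neston: 7 = 7
Selby - Linby - Dunly - Arlen - Neston: 1+2+7+2 = 12
Selby - Arlen - Neston: 9+2 = 11
The minimum is 7 km via Selby - Neston.

7 km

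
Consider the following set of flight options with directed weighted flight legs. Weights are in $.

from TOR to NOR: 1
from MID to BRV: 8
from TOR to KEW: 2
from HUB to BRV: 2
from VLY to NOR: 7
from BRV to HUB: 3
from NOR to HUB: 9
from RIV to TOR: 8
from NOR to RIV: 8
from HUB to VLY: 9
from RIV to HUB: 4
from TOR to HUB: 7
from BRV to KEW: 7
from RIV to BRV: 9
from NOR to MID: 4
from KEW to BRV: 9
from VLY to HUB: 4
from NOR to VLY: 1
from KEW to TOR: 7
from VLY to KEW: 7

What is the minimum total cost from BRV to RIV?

Shortest distances from BRV:
BRV: 0
HUB: 3  (via BRV)
KEW: 7  (via BRV)
VLY: 12  (via HUB)
TOR: 14  (via KEW)
NOR: 15  (via TOR)
MID: 19  (via NOR)
RIV: 23  (via NOR)
Shortest route: BRV–KEW–TOR–NOR–RIV = $23.

$23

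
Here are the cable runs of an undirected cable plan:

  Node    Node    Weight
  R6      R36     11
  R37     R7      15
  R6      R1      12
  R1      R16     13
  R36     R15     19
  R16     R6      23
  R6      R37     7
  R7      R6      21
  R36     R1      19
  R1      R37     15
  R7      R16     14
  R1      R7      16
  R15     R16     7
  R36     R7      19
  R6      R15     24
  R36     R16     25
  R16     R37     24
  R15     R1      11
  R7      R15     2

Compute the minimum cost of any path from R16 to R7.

9

Settle nodes by increasing distance from R16:
R16: 0
R15: 7  (via R16)
R7: 9  (via R15)
Shortest route: R16 → R15 → R7 = 9.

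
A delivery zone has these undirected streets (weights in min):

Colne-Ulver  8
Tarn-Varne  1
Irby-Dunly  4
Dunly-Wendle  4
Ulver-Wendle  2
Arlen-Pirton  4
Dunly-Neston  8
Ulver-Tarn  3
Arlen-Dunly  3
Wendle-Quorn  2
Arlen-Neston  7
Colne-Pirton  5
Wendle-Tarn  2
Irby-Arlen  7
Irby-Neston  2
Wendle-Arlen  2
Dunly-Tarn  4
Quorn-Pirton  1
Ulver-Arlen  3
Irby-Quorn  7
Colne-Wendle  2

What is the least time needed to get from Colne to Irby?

Candidate routes:
Colne - Wendle - Quorn - Irby: 2+2+7 = 11
Colne - Wendle - Dunly - Irby: 2+4+4 = 10
Cheapest is Colne - Wendle - Dunly - Irby at 10 min.

10 min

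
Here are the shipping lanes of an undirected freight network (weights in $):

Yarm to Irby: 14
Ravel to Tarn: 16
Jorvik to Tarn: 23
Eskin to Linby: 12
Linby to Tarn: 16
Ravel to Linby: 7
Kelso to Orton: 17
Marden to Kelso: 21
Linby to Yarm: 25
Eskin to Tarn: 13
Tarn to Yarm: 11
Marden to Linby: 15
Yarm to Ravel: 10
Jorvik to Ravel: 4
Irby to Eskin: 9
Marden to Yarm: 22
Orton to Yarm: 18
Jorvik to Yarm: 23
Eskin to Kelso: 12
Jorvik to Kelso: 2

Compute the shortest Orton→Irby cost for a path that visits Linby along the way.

Best Orton to Linby: Orton → Kelso → Jorvik → Ravel → Linby costing 30
Shortest Linby→Irby: Linby → Eskin → Irby = 21
Total via Linby: 30 + 21 = $51.

$51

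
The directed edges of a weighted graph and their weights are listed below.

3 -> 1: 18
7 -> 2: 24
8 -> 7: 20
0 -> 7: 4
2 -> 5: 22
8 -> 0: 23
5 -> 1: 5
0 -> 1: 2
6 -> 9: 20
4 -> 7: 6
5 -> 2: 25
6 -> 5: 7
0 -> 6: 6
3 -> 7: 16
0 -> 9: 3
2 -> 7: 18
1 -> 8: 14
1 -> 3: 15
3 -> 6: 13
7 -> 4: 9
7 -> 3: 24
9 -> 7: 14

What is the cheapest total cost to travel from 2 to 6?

55

Settle nodes by increasing distance from 2:
2: 0
7: 18  (via 2)
5: 22  (via 2)
1: 27  (via 5)
4: 27  (via 7)
8: 41  (via 1)
3: 42  (via 7)
6: 55  (via 3)
Shortest route: 2 → 7 → 3 → 6 = 55.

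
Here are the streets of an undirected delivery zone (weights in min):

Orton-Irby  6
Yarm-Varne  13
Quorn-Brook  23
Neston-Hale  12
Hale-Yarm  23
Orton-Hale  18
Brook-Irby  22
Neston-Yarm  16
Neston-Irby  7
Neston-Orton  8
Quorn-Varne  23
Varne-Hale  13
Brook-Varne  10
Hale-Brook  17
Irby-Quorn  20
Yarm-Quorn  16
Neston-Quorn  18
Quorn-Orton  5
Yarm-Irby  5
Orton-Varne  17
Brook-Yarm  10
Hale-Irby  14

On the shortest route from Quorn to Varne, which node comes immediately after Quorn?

Orton

Enumerating some paths:
Quorn–Yarm–Varne: 16+13 = 29
Quorn–Orton–Varne: 5+17 = 22
Quorn–Varne: 23 = 23
The minimum is 22 min via Quorn–Orton–Varne.
So from Quorn the first move is to Orton.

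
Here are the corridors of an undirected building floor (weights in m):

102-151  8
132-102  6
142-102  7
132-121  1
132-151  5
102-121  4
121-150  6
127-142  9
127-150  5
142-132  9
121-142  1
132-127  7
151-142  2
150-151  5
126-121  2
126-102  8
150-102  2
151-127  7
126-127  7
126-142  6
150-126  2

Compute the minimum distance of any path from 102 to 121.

Running Dijkstra from 102:
102: 0
150: 2  (via 102)
126: 4  (via 150)
121: 4  (via 102)
Shortest route: 102 → 121 = 4 m.

4 m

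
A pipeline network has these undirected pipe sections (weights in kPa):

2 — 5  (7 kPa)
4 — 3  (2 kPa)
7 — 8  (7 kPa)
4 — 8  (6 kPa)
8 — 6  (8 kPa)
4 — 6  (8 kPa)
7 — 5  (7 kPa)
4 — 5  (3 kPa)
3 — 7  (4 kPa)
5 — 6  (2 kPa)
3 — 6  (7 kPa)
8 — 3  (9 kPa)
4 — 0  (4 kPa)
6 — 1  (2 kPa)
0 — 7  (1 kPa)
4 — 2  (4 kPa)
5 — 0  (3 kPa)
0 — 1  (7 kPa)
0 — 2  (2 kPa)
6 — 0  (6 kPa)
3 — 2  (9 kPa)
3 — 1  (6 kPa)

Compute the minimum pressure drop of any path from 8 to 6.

8 kPa

Running Dijkstra from 8:
8: 0
4: 6  (via 8)
7: 7  (via 8)
0: 8  (via 7)
3: 8  (via 4)
6: 8  (via 8)
Shortest route: 8–6 = 8 kPa.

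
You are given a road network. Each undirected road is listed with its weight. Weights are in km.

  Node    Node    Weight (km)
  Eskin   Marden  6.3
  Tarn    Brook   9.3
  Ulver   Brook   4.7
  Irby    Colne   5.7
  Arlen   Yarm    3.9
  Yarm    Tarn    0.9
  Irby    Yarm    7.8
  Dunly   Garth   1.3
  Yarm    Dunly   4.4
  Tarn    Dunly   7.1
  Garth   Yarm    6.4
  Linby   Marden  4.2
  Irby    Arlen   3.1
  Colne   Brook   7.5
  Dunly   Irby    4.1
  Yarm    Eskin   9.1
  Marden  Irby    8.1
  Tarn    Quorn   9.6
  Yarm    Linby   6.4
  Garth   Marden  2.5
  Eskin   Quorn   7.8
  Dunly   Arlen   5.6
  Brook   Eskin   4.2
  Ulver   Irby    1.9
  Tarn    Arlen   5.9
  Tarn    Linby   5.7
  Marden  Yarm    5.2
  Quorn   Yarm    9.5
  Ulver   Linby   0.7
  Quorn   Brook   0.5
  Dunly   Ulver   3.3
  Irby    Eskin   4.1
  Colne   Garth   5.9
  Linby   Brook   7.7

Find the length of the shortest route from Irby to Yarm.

Running Dijkstra from Irby:
Irby: 0
Ulver: 1.9  (via Irby)
Linby: 2.6  (via Ulver)
Arlen: 3.1  (via Irby)
Eskin: 4.1  (via Irby)
Dunly: 4.1  (via Irby)
Garth: 5.4  (via Dunly)
Colne: 5.7  (via Irby)
Brook: 6.6  (via Ulver)
Marden: 6.8  (via Linby)
Yarm: 7  (via Arlen)
Shortest route: Irby–Arlen–Yarm = 7 km.

7 km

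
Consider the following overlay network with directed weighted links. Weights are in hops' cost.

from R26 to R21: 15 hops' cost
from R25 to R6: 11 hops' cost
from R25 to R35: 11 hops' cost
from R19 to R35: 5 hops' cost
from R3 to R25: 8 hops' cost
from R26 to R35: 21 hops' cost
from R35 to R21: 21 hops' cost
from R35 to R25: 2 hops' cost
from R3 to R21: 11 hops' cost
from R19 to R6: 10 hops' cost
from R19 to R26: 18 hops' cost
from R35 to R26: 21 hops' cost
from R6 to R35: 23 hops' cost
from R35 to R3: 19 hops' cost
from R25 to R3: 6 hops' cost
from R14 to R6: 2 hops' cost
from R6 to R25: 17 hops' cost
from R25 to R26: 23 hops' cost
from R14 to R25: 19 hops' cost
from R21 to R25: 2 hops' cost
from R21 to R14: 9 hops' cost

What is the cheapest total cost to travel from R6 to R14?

43 hops' cost

Running Dijkstra from R6:
R6: 0
R25: 17  (via R6)
R35: 23  (via R6)
R3: 23  (via R25)
R21: 34  (via R3)
R26: 40  (via R25)
R14: 43  (via R21)
Shortest route: R6 → R25 → R3 → R21 → R14 = 43 hops' cost.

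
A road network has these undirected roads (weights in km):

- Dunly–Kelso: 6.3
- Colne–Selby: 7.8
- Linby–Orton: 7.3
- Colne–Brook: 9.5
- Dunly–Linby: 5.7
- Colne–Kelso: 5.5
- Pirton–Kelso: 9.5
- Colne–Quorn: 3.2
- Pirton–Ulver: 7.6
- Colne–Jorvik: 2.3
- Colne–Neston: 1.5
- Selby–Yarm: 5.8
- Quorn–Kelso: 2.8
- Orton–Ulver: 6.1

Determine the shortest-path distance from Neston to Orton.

26.3 km

Candidate routes:
Neston - Colne - Quorn - Kelso - Pirton - Ulver - Orton: 1.5+3.2+2.8+9.5+7.6+6.1 = 30.7
Neston - Colne - Kelso - Dunly - Linby - Orton: 1.5+5.5+6.3+5.7+7.3 = 26.3
Neston - Colne - Quorn - Kelso - Dunly - Linby - Orton: 1.5+3.2+2.8+6.3+5.7+7.3 = 26.8
Neston - Colne - Kelso - Pirton - Ulver - Orton: 1.5+5.5+9.5+7.6+6.1 = 30.2
The minimum is 26.3 km via Neston - Colne - Kelso - Dunly - Linby - Orton.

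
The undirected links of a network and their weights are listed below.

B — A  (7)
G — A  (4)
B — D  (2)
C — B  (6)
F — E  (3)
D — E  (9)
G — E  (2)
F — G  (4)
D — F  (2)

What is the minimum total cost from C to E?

Enumerating some paths:
C → B → D → F → E: 6+2+2+3 = 13
C → B → A → G → E: 6+7+4+2 = 19
C → B → D → E: 6+2+9 = 17
C → B → D → F → G → E: 6+2+2+4+2 = 16
The minimum is 13 via C → B → D → F → E.

13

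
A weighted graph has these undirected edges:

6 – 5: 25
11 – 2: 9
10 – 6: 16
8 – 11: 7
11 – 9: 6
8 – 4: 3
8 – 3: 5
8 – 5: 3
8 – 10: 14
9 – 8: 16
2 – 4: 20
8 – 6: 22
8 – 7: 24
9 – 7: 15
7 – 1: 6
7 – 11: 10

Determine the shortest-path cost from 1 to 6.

Compare a few routes:
1 → 7 → 11 → 8 → 6: 6+10+7+22 = 45
1 → 7 → 11 → 8 → 5 → 6: 6+10+7+3+25 = 51
1 → 7 → 8 → 6: 6+24+22 = 52
Cheapest is 1 → 7 → 11 → 8 → 6 at 45.

45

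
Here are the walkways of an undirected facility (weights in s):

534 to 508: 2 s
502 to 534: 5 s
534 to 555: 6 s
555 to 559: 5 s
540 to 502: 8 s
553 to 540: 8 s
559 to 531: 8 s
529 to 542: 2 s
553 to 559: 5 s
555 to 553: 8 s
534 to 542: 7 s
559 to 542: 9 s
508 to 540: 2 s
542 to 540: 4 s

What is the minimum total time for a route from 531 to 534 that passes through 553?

25 s

Shortest 531→553: 531 → 559 → 553 = 13
Best 553 to 534: 553 → 540 → 508 → 534 costing 12
Total via 553: 13 + 12 = 25 s.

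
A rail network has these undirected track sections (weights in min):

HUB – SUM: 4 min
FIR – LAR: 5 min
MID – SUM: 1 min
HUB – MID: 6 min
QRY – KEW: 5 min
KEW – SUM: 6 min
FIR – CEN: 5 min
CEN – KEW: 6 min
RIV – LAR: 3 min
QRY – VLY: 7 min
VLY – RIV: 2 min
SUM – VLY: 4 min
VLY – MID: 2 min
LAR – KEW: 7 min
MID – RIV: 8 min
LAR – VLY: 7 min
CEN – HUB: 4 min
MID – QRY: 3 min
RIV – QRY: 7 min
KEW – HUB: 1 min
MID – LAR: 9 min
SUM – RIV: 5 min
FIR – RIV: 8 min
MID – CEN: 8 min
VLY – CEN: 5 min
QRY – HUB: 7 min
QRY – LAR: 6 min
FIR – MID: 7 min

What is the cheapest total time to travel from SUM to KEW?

5 min

Settle nodes by increasing distance from SUM:
SUM: 0
MID: 1  (via SUM)
VLY: 3  (via MID)
HUB: 4  (via SUM)
QRY: 4  (via MID)
RIV: 5  (via SUM)
KEW: 5  (via HUB)
Shortest route: SUM → HUB → KEW = 5 min.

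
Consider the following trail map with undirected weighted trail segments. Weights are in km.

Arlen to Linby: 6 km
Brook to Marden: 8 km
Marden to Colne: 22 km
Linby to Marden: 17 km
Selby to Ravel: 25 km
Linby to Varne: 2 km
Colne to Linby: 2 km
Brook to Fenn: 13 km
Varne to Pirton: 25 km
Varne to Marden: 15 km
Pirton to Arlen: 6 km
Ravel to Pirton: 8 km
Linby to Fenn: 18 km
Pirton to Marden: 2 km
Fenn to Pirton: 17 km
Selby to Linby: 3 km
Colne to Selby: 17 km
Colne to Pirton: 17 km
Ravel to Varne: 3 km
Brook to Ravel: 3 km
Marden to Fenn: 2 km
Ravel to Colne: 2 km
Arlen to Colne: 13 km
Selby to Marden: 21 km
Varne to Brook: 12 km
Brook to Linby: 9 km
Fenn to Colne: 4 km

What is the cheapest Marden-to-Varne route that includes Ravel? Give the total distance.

Best Marden to Ravel: Marden → Fenn → Colne → Ravel costing 8
Best Ravel to Varne: Ravel → Varne costing 3
Total via Ravel: 8 + 3 = 11 km.

11 km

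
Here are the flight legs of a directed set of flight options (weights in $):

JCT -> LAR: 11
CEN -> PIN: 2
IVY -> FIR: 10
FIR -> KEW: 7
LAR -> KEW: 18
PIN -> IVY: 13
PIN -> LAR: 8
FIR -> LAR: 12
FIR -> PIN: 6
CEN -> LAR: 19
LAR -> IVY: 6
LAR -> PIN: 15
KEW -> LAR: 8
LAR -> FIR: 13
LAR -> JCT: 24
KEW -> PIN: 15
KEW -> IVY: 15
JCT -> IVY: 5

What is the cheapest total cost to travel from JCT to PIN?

$21

Shortest distances from JCT:
JCT: 0
IVY: 5  (via JCT)
LAR: 11  (via JCT)
FIR: 15  (via IVY)
PIN: 21  (via FIR)
Shortest route: JCT–IVY–FIR–PIN = $21.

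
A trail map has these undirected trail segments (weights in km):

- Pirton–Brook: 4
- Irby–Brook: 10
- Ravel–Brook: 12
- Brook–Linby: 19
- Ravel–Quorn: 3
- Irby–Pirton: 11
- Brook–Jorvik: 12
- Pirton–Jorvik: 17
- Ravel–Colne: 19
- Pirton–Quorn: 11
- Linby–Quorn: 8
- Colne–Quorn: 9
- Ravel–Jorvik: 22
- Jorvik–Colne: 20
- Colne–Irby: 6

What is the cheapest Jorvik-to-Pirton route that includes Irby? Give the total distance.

Best Jorvik to Irby: Jorvik–Brook–Irby costing 22
Shortest Irby→Pirton: Irby–Pirton = 11
Total via Irby: 22 + 11 = 33 km.

33 km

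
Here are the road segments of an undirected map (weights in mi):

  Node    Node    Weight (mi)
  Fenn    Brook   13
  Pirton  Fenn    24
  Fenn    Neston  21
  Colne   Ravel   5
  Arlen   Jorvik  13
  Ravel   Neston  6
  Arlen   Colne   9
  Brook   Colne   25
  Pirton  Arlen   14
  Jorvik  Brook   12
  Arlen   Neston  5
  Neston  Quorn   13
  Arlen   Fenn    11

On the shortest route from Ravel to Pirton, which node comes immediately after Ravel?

Neston

Enumerating some paths:
Ravel–Neston–Arlen–Pirton: 6+5+14 = 25
Ravel–Colne–Arlen–Pirton: 5+9+14 = 28
Cheapest is Ravel–Neston–Arlen–Pirton at 25 mi.
So from Ravel the first move is to Neston.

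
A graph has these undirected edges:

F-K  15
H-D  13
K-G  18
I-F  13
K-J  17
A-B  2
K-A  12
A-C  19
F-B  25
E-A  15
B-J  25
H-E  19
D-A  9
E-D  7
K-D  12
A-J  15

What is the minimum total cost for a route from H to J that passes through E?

Shortest H→E: H → E = 19
Best E to J: E → A → J costing 30
Total via E: 19 + 30 = 49.

49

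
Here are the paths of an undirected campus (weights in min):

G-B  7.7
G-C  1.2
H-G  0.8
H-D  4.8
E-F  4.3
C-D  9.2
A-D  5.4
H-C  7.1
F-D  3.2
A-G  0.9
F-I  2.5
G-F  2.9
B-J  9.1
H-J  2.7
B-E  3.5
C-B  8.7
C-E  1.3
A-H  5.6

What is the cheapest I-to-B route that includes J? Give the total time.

Shortest I→J: I–F–G–H–J = 8.9
Best J to B: J–B costing 9.1
Total via J: 8.9 + 9.1 = 18 min.

18 min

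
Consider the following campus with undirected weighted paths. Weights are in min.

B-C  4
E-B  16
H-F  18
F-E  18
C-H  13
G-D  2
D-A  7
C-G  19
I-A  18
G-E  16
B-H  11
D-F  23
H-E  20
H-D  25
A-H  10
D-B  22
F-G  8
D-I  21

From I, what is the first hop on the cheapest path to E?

Candidate routes:
I → D → G → E: 21+2+16 = 39
I → A → D → G → E: 18+7+2+16 = 43
Cheapest is I → D → G → E at 39 min.
So from I the first move is to D.

D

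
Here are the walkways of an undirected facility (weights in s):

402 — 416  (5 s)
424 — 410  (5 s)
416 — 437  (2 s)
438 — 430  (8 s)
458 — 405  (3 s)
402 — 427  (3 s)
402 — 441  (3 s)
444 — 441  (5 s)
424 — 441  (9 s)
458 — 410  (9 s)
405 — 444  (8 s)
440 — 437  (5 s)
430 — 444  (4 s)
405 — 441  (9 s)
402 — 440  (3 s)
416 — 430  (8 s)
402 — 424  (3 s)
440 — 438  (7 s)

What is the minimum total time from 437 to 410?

Compare a few routes:
437 - 440 - 402 - 424 - 410: 5+3+3+5 = 16
437 - 440 - 402 - 441 - 424 - 410: 5+3+3+9+5 = 25
437 - 416 - 402 - 424 - 410: 2+5+3+5 = 15
437 - 416 - 402 - 441 - 424 - 410: 2+5+3+9+5 = 24
Cheapest is 437 - 416 - 402 - 424 - 410 at 15 s.

15 s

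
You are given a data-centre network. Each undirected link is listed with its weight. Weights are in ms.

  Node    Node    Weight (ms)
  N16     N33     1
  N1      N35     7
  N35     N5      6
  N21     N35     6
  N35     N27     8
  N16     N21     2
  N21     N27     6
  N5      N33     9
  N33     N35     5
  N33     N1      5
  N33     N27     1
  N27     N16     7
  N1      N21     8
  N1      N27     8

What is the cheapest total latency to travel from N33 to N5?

9 ms

Compare a few routes:
N33 → N5: 9 = 9
N33 → N35 → N5: 5+6 = 11
N33 → N16 → N21 → N35 → N5: 1+2+6+6 = 15
The minimum is 9 ms via N33 → N5.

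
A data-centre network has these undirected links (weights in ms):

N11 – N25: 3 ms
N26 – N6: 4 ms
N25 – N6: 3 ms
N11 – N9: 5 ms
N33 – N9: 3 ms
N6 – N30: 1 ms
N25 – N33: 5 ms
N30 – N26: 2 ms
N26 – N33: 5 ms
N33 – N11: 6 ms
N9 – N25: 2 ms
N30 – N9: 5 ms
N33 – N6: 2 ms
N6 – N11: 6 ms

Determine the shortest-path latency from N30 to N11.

7 ms

Candidate routes:
N30 - N9 - N11: 5+5 = 10
N30 - N6 - N33 - N11: 1+2+6 = 9
N30 - N6 - N11: 1+6 = 7
Cheapest is N30 - N6 - N11 at 7 ms.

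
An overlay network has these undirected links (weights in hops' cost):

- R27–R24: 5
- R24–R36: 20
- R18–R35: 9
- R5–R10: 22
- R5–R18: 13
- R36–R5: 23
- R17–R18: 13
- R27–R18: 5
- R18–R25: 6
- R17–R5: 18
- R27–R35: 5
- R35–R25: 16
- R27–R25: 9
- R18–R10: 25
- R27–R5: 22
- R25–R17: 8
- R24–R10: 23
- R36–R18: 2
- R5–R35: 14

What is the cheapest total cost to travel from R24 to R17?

22 hops' cost

Shortest distances from R24:
R24: 0
R27: 5  (via R24)
R18: 10  (via R27)
R35: 10  (via R27)
R36: 12  (via R18)
R25: 14  (via R27)
R17: 22  (via R25)
Shortest route: R24–R27–R25–R17 = 22 hops' cost.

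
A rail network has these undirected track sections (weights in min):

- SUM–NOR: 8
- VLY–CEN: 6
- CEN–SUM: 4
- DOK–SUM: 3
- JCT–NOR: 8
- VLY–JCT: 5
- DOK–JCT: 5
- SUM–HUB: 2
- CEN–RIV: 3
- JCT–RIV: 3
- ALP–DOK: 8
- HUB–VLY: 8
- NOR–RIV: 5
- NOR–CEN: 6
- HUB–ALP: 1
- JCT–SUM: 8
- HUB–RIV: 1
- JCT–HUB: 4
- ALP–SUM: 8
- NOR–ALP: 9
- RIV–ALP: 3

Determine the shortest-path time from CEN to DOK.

7 min

Shortest distances from CEN:
CEN: 0
RIV: 3  (via CEN)
SUM: 4  (via CEN)
HUB: 4  (via RIV)
ALP: 5  (via HUB)
VLY: 6  (via CEN)
JCT: 6  (via RIV)
NOR: 6  (via CEN)
DOK: 7  (via SUM)
Shortest route: CEN → SUM → DOK = 7 min.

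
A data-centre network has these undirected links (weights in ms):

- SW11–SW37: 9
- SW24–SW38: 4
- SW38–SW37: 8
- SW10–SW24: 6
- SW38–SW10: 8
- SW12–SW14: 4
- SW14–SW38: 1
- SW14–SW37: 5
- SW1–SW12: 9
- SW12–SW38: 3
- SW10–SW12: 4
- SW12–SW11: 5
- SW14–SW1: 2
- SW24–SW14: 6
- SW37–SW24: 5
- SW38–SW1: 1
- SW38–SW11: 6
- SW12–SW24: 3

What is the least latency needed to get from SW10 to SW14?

Shortest distances from SW10:
SW10: 0
SW12: 4  (via SW10)
SW24: 6  (via SW10)
SW38: 7  (via SW12)
SW14: 8  (via SW12)
Shortest route: SW10 → SW12 → SW14 = 8 ms.

8 ms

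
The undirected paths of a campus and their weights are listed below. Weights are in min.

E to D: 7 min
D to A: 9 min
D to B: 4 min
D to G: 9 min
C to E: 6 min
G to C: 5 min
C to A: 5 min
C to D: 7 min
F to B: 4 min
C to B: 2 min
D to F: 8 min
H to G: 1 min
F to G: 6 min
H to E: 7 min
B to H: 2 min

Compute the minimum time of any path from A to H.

9 min

Enumerating some paths:
A - C - B - H: 5+2+2 = 9
A - D - B - H: 9+4+2 = 15
A - C - G - H: 5+5+1 = 11
Cheapest is A - C - B - H at 9 min.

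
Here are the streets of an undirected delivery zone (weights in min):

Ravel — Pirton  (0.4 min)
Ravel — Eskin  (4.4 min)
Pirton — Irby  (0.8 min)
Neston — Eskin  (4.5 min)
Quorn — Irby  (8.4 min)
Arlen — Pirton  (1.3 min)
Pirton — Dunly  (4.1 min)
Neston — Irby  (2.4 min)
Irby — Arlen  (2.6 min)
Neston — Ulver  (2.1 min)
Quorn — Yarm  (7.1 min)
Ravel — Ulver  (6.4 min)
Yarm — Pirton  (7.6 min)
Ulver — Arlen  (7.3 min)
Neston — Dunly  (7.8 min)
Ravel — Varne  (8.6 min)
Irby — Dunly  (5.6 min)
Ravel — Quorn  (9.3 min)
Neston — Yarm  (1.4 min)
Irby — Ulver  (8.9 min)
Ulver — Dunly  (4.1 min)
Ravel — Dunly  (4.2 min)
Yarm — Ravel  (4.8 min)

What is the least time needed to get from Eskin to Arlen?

6.1 min

Running Dijkstra from Eskin:
Eskin: 0
Ravel: 4.4  (via Eskin)
Neston: 4.5  (via Eskin)
Pirton: 4.8  (via Ravel)
Irby: 5.6  (via Pirton)
Yarm: 5.9  (via Neston)
Arlen: 6.1  (via Pirton)
Shortest route: Eskin–Ravel–Pirton–Arlen = 6.1 min.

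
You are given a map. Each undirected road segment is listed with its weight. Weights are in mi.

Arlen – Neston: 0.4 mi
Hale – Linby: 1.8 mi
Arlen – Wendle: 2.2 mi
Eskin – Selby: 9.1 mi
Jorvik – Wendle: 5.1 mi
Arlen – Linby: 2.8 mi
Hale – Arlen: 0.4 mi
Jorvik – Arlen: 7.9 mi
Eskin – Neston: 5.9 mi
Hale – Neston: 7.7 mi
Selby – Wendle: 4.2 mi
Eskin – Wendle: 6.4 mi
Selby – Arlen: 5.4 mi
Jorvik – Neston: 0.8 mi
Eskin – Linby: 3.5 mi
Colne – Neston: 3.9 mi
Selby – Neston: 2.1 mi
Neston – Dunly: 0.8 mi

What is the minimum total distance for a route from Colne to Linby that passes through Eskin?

Shortest Colne→Eskin: Colne → Neston → Eskin = 9.8
Best Eskin to Linby: Eskin → Linby costing 3.5
Total via Eskin: 9.8 + 3.5 = 13.3 mi.

13.3 mi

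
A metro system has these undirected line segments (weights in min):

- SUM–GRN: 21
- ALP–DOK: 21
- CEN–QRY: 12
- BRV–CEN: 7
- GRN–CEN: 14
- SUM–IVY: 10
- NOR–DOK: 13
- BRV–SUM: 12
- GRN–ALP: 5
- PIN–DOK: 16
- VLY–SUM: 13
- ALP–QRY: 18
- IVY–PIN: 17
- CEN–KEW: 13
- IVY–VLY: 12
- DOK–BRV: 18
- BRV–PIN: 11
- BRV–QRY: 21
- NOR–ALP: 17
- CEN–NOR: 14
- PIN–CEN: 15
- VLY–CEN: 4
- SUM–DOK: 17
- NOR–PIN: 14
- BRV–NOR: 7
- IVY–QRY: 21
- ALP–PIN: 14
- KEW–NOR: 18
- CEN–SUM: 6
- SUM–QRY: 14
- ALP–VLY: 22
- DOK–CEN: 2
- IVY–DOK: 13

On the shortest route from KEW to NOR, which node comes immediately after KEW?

Compare a few routes:
KEW–CEN–BRV–NOR: 13+7+7 = 27
KEW–NOR: 18 = 18
KEW–CEN–NOR: 13+14 = 27
The minimum is 18 min via KEW–NOR.
So from KEW the first move is to NOR.

NOR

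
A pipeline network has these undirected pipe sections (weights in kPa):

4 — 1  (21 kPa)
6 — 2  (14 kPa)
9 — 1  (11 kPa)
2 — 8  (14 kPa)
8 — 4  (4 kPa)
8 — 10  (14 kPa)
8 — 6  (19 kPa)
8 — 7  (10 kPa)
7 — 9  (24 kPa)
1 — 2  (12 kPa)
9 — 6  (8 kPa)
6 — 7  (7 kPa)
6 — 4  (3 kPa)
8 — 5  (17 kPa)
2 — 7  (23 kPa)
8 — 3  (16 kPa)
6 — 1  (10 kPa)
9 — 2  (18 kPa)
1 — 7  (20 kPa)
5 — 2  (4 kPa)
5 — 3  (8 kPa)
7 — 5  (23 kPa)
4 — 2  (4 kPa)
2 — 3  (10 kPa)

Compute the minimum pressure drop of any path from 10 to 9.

Settle nodes by increasing distance from 10:
10: 0
8: 14  (via 10)
4: 18  (via 8)
6: 21  (via 4)
2: 22  (via 4)
7: 24  (via 8)
5: 26  (via 2)
9: 29  (via 6)
Shortest route: 10–8–4–6–9 = 29 kPa.

29 kPa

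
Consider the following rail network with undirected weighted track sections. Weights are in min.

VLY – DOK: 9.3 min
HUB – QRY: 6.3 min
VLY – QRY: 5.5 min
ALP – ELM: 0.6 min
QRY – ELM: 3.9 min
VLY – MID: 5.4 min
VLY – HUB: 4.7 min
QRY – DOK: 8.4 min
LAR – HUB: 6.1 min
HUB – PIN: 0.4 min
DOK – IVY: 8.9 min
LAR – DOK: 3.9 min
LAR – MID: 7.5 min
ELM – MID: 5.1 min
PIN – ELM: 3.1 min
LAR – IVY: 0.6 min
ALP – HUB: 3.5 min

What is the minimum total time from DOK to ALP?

12.9 min

Candidate routes:
DOK - LAR - HUB - ALP: 3.9+6.1+3.5 = 13.5
DOK - QRY - ELM - ALP: 8.4+3.9+0.6 = 12.9
Cheapest is DOK - QRY - ELM - ALP at 12.9 min.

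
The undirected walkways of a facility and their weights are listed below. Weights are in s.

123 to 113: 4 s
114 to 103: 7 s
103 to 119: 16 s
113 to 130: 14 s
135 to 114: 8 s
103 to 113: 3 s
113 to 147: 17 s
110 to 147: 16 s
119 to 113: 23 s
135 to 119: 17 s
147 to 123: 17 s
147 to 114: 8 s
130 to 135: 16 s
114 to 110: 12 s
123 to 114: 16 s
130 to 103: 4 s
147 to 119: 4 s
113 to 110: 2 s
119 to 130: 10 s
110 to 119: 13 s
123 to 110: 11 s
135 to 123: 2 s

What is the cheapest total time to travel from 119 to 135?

17 s

Running Dijkstra from 119:
119: 0
147: 4  (via 119)
130: 10  (via 119)
114: 12  (via 147)
110: 13  (via 119)
103: 14  (via 130)
113: 15  (via 110)
135: 17  (via 119)
Shortest route: 119–135 = 17 s.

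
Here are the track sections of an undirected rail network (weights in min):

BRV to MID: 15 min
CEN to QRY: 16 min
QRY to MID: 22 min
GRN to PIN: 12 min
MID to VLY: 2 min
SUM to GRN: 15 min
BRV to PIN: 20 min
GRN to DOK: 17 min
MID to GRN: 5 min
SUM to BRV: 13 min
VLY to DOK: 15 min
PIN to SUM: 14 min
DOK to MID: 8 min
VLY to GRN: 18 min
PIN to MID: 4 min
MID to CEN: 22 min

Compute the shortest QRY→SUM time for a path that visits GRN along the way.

42 min

Best QRY to GRN: QRY → MID → GRN costing 27
Shortest GRN→SUM: GRN → SUM = 15
Total via GRN: 27 + 15 = 42 min.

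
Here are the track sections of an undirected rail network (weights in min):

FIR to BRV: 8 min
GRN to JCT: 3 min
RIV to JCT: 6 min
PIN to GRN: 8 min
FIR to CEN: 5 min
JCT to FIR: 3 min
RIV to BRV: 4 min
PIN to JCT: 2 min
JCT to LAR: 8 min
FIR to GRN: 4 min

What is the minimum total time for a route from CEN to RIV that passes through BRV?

Best CEN to BRV: CEN → FIR → BRV costing 13
Best BRV to RIV: BRV → RIV costing 4
Total via BRV: 13 + 4 = 17 min.

17 min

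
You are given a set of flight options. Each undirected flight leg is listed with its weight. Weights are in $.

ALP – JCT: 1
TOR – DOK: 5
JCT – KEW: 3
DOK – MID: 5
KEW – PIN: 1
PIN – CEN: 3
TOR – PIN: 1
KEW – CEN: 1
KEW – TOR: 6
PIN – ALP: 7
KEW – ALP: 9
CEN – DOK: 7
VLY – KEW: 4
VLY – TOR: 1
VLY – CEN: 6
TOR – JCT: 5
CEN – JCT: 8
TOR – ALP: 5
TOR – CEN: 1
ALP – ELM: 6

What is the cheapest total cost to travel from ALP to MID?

$15

Shortest distances from ALP:
ALP: 0
JCT: 1  (via ALP)
KEW: 4  (via JCT)
TOR: 5  (via ALP)
PIN: 5  (via KEW)
CEN: 5  (via KEW)
VLY: 6  (via TOR)
ELM: 6  (via ALP)
DOK: 10  (via TOR)
MID: 15  (via DOK)
Shortest route: ALP–TOR–DOK–MID = $15.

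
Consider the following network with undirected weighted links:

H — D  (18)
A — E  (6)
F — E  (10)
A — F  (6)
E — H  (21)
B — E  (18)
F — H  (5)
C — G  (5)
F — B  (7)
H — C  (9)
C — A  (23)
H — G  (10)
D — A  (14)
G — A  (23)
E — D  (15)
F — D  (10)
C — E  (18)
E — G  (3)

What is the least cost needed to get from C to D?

Shortest distances from C:
C: 0
G: 5  (via C)
E: 8  (via G)
H: 9  (via C)
A: 14  (via E)
F: 14  (via H)
B: 21  (via F)
D: 23  (via E)
Shortest route: C → G → E → D = 23.

23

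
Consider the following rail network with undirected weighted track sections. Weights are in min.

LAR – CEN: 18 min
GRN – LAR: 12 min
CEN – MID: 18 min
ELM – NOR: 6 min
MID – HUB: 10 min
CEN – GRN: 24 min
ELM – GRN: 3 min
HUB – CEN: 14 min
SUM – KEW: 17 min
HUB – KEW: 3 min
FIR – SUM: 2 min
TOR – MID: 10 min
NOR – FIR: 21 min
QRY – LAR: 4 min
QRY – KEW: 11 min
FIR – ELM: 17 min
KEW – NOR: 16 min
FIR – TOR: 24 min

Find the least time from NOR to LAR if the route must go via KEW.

31 min

Best NOR to KEW: NOR–KEW costing 16
Best KEW to LAR: KEW–QRY–LAR costing 15
Total via KEW: 16 + 15 = 31 min.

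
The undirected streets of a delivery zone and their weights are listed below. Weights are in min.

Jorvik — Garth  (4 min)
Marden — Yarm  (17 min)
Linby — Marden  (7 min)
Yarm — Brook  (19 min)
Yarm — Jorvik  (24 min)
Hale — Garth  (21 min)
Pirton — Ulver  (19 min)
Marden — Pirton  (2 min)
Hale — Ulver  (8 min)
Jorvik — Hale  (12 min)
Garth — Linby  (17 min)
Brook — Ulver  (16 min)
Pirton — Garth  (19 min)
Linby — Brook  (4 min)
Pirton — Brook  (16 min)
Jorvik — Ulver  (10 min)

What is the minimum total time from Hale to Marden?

29 min

Shortest distances from Hale:
Hale: 0
Ulver: 8  (via Hale)
Jorvik: 12  (via Hale)
Garth: 16  (via Jorvik)
Brook: 24  (via Ulver)
Pirton: 27  (via Ulver)
Linby: 28  (via Brook)
Marden: 29  (via Pirton)
Shortest route: Hale–Ulver–Pirton–Marden = 29 min.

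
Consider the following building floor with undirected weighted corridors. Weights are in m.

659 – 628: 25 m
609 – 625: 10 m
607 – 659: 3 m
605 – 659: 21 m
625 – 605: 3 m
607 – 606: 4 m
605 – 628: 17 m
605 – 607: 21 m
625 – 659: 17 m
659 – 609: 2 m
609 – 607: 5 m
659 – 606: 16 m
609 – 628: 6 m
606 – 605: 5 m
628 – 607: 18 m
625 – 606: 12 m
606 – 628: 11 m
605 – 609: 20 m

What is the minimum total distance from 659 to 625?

12 m

Settle nodes by increasing distance from 659:
659: 0
609: 2  (via 659)
607: 3  (via 659)
606: 7  (via 607)
628: 8  (via 609)
625: 12  (via 609)
Shortest route: 659–609–625 = 12 m.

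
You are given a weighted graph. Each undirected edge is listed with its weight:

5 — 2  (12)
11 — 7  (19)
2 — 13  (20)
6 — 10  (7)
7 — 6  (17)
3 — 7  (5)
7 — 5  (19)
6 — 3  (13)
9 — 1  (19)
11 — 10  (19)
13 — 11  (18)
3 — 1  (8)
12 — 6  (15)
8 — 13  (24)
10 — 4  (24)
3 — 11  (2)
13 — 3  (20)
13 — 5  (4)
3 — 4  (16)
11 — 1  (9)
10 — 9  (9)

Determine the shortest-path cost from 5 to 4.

Settle nodes by increasing distance from 5:
5: 0
13: 4  (via 5)
2: 12  (via 5)
7: 19  (via 5)
11: 22  (via 13)
3: 24  (via 13)
8: 28  (via 13)
1: 31  (via 11)
6: 36  (via 7)
4: 40  (via 3)
Shortest route: 5 → 13 → 3 → 4 = 40.

40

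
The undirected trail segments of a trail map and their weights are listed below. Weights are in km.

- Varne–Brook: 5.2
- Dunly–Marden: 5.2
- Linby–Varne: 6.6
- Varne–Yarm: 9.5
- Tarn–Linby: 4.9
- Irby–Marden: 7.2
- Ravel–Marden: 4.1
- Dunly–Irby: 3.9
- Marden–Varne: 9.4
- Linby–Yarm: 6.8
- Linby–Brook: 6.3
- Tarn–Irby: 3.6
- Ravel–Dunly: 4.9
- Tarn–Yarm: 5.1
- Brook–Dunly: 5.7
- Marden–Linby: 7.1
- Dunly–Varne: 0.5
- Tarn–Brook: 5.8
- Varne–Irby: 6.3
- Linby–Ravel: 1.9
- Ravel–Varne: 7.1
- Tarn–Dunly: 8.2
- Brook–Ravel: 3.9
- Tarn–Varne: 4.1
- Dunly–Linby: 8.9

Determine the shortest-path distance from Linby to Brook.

Settle nodes by increasing distance from Linby:
Linby: 0
Ravel: 1.9  (via Linby)
Tarn: 4.9  (via Linby)
Brook: 5.8  (via Ravel)
Shortest route: Linby–Ravel–Brook = 5.8 km.

5.8 km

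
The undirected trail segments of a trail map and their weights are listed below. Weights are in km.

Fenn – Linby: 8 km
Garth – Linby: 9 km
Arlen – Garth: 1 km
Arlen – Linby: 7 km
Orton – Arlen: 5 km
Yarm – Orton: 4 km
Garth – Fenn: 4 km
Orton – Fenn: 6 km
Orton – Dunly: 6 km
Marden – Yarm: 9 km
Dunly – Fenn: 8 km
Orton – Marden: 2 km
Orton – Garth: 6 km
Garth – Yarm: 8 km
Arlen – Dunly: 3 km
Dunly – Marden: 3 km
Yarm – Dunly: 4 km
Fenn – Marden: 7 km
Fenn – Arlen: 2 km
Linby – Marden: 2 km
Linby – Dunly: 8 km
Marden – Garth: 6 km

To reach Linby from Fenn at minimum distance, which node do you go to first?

Compare a few routes:
Fenn - Marden - Linby: 7+2 = 9
Fenn - Arlen - Linby: 2+7 = 9
Fenn - Linby: 8 = 8
Fenn - Arlen - Dunly - Marden - Linby: 2+3+3+2 = 10
Cheapest is Fenn - Linby at 8 km.
So from Fenn the first move is to Linby.

Linby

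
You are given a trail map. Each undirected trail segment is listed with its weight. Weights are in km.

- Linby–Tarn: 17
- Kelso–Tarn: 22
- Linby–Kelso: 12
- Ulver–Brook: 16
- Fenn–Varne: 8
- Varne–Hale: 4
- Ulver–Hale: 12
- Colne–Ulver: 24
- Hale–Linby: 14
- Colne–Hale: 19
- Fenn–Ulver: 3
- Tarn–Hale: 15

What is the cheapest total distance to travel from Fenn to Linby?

26 km

Shortest distances from Fenn:
Fenn: 0
Ulver: 3  (via Fenn)
Varne: 8  (via Fenn)
Hale: 12  (via Varne)
Brook: 19  (via Ulver)
Linby: 26  (via Hale)
Shortest route: Fenn–Varne–Hale–Linby = 26 km.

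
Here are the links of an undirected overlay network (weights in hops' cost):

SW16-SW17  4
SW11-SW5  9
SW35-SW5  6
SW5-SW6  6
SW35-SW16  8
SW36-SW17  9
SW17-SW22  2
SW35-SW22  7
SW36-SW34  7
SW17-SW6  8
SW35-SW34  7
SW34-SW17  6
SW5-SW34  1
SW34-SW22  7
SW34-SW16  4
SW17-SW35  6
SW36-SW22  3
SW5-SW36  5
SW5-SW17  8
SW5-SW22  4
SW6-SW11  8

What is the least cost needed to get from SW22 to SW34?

Compare a few routes:
SW22 - SW34: 7 = 7
SW22 - SW17 - SW34: 2+6 = 8
SW22 - SW5 - SW34: 4+1 = 5
Cheapest is SW22 - SW5 - SW34 at 5 hops' cost.

5 hops' cost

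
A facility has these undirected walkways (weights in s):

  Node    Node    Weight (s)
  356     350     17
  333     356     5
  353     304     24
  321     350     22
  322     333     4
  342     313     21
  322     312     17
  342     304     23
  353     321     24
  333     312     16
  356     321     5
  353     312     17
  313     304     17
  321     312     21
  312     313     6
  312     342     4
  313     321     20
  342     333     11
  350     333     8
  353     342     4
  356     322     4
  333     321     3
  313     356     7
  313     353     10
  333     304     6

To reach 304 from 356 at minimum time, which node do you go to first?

Enumerating some paths:
356 → 333 → 304: 5+6 = 11
356 → 321 → 333 → 304: 5+3+6 = 14
Cheapest is 356 → 333 → 304 at 11 s.
So from 356 the first move is to 333.

333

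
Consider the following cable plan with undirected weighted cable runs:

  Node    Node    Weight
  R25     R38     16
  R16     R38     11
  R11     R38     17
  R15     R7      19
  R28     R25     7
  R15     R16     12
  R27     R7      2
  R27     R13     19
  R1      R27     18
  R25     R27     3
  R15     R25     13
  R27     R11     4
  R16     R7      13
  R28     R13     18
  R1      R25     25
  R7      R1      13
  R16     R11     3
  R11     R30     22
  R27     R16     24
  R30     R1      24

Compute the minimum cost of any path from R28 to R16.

Candidate routes:
R28–R25–R27–R7–R16: 7+3+2+13 = 25
R28–R25–R27–R11–R16: 7+3+4+3 = 17
Cheapest is R28–R25–R27–R11–R16 at 17.

17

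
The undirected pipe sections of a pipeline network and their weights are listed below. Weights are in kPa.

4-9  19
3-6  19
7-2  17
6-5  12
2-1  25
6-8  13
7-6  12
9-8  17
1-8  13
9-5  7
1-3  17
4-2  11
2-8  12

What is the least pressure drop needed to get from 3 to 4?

53 kPa

Shortest distances from 3:
3: 0
1: 17  (via 3)
6: 19  (via 3)
8: 30  (via 1)
5: 31  (via 6)
7: 31  (via 6)
9: 38  (via 5)
2: 42  (via 1)
4: 53  (via 2)
Shortest route: 3–1–2–4 = 53 kPa.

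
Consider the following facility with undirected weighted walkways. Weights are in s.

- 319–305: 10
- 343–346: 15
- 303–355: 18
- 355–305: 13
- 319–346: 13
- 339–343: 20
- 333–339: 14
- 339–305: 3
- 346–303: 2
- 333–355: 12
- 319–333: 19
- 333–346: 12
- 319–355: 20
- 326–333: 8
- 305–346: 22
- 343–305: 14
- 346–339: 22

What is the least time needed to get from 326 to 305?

25 s

Settle nodes by increasing distance from 326:
326: 0
333: 8  (via 326)
355: 20  (via 333)
346: 20  (via 333)
303: 22  (via 346)
339: 22  (via 333)
305: 25  (via 339)
Shortest route: 326–333–339–305 = 25 s.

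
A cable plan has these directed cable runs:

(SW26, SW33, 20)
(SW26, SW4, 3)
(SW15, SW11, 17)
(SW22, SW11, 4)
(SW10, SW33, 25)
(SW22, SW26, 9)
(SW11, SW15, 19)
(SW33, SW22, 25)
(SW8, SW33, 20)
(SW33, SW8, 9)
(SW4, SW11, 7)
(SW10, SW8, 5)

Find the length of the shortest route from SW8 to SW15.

68

Compare a few routes:
SW8 - SW33 - SW22 - SW11 - SW15: 20+25+4+19 = 68
SW8 - SW33 - SW22 - SW26 - SW4 - SW11 - SW15: 20+25+9+3+7+19 = 83
Cheapest is SW8 - SW33 - SW22 - SW11 - SW15 at 68.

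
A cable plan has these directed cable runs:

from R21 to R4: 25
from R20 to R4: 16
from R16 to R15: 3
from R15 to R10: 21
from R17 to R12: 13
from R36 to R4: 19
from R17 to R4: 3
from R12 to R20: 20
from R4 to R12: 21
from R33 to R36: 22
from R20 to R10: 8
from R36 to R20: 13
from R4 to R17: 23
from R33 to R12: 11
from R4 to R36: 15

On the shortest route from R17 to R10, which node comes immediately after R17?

Compare a few routes:
R17–R4–R12–R20–R10: 3+21+20+8 = 52
R17–R4–R36–R20–R10: 3+15+13+8 = 39
R17–R12–R20–R10: 13+20+8 = 41
The minimum is 39 via R17–R4–R36–R20–R10.
So from R17 the first move is to R4.

R4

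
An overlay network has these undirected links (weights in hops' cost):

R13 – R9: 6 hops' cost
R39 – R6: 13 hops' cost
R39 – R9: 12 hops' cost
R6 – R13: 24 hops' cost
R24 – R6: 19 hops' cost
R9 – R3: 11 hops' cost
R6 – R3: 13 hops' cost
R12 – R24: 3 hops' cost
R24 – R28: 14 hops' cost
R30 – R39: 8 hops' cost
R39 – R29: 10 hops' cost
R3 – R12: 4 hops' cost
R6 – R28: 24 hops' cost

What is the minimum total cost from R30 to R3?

Shortest distances from R30:
R30: 0
R39: 8  (via R30)
R29: 18  (via R39)
R9: 20  (via R39)
R6: 21  (via R39)
R13: 26  (via R9)
R3: 31  (via R9)
Shortest route: R30–R39–R9–R3 = 31 hops' cost.

31 hops' cost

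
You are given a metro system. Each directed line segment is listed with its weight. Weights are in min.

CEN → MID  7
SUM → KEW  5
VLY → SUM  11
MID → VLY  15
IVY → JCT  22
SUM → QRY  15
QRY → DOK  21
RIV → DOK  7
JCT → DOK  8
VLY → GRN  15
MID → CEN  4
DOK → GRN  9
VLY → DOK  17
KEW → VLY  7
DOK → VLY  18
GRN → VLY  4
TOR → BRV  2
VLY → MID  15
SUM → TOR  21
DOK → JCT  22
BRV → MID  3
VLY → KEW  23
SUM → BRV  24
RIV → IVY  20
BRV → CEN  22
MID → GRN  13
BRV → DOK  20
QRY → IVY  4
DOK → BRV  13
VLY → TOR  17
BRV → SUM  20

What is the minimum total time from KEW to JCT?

46 min

Running Dijkstra from KEW:
KEW: 0
VLY: 7  (via KEW)
SUM: 18  (via VLY)
MID: 22  (via VLY)
GRN: 22  (via VLY)
DOK: 24  (via VLY)
TOR: 24  (via VLY)
CEN: 26  (via MID)
BRV: 26  (via TOR)
QRY: 33  (via SUM)
IVY: 37  (via QRY)
JCT: 46  (via DOK)
Shortest route: KEW–VLY–DOK–JCT = 46 min.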